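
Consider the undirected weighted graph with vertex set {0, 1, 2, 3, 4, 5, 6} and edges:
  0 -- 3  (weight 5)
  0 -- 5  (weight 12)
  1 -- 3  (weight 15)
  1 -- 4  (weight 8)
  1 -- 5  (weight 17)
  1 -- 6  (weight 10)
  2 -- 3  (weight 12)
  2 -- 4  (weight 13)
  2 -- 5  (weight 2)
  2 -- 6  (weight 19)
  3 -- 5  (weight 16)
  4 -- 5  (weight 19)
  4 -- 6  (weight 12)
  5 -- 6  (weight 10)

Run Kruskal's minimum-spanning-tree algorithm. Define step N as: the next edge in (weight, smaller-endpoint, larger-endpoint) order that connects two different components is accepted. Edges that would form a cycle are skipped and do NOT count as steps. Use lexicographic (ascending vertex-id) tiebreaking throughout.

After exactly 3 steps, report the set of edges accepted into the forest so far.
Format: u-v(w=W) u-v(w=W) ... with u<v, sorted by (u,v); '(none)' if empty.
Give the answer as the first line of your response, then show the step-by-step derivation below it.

0-3(w=5) 1-4(w=8) 2-5(w=2)

step 1: add edge 2-5 (w=2); MST = {2-5(w=2)}
step 2: add edge 0-3 (w=5); MST = {0-3(w=5) 2-5(w=2)}
step 3: add edge 1-4 (w=8); MST = {0-3(w=5) 1-4(w=8) 2-5(w=2)}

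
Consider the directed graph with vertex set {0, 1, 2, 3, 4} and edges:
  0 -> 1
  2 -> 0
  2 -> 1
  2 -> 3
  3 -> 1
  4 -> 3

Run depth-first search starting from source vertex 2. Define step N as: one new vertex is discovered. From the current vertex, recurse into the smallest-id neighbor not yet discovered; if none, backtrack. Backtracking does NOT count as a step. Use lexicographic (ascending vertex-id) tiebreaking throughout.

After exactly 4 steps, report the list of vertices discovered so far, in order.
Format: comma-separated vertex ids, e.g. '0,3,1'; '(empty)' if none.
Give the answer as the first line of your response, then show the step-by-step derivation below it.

2,0,1,3

step 1: discover 2; path=2; order=2
step 2: discover 0; path=2>0; order=2,0
step 3: discover 1; path=2>0>1; order=2,0,1
step 4: discover 3; path=2>3; order=2,0,1,3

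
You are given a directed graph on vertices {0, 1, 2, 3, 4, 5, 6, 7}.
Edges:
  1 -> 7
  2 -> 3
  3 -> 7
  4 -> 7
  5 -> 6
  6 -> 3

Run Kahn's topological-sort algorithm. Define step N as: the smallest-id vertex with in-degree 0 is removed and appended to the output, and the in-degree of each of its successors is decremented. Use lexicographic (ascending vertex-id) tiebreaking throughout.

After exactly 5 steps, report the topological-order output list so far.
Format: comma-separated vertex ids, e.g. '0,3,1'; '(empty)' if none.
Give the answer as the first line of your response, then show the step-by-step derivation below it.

0,1,2,4,5

step 1: output 0; order=[0]; indeg=(0,0,0,2,0,0,1,3)
step 2: output 1; order=[0,1]; indeg=(0,0,0,2,0,0,1,2)
step 3: output 2; order=[0,1,2]; indeg=(0,0,0,1,0,0,1,2)
step 4: output 4; order=[0,1,2,4]; indeg=(0,0,0,1,0,0,1,1)
step 5: output 5; order=[0,1,2,4,5]; indeg=(0,0,0,1,0,0,0,1)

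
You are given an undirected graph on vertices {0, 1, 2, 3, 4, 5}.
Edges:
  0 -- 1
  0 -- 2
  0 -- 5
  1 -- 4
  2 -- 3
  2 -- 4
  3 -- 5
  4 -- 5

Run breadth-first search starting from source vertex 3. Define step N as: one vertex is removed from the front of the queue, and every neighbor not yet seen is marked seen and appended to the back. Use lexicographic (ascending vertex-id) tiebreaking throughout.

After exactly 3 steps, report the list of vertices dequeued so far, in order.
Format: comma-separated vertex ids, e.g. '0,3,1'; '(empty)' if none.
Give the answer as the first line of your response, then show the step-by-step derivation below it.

3,2,5

step 1: dequeue 3; queue=[2,5]; order=3
step 2: dequeue 2; queue=[5,0,4]; order=3,2
step 3: dequeue 5; queue=[0,4]; order=3,2,5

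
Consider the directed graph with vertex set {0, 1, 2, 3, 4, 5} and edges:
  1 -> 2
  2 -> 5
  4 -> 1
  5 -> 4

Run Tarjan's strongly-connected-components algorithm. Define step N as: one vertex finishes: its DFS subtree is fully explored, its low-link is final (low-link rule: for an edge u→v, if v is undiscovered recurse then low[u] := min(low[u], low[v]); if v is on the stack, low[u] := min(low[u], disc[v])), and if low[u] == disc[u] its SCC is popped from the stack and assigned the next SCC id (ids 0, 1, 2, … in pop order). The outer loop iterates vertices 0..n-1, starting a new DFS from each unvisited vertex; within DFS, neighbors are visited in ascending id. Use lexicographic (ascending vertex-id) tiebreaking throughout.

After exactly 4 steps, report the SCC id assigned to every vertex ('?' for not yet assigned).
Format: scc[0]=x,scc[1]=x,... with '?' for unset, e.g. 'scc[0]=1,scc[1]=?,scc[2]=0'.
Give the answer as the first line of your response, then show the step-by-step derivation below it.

scc[0]=0,scc[1]=?,scc[2]=?,scc[3]=?,scc[4]=?,scc[5]=?

step 1: low=(low[0]=0,low[1]=?,low[2]=?,low[3]=?,low[4]=?,low[5]=?); scc=(scc[0]=0,scc[1]=?,scc[2]=?,scc[3]=?,scc[4]=?,scc[5]=?)
step 2: low=(low[0]=0,low[1]=1,low[2]=2,low[3]=?,low[4]=1,low[5]=3); scc=(scc[0]=0,scc[1]=?,scc[2]=?,scc[3]=?,scc[4]=?,scc[5]=?)
step 3: low=(low[0]=0,low[1]=1,low[2]=2,low[3]=?,low[4]=1,low[5]=1); scc=(scc[0]=0,scc[1]=?,scc[2]=?,scc[3]=?,scc[4]=?,scc[5]=?)
step 4: low=(low[0]=0,low[1]=1,low[2]=1,low[3]=?,low[4]=1,low[5]=1); scc=(scc[0]=0,scc[1]=?,scc[2]=?,scc[3]=?,scc[4]=?,scc[5]=?)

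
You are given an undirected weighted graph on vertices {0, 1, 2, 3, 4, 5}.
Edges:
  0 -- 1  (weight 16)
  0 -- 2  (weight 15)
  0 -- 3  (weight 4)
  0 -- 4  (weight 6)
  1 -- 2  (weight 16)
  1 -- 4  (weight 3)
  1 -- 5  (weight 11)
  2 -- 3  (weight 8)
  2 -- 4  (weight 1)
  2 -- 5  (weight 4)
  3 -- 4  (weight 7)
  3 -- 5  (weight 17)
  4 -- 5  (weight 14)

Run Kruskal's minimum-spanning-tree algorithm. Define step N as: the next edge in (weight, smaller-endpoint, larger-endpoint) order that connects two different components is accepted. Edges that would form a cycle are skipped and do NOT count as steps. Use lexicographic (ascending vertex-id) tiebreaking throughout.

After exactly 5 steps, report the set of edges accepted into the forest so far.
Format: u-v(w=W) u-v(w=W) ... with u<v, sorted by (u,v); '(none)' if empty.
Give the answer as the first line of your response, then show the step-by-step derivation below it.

0-3(w=4) 0-4(w=6) 1-4(w=3) 2-4(w=1) 2-5(w=4)

step 1: add edge 2-4 (w=1); MST = {2-4(w=1)}
step 2: add edge 1-4 (w=3); MST = {1-4(w=3) 2-4(w=1)}
step 3: add edge 0-3 (w=4); MST = {0-3(w=4) 1-4(w=3) 2-4(w=1)}
step 4: add edge 2-5 (w=4); MST = {0-3(w=4) 1-4(w=3) 2-4(w=1) 2-5(w=4)}
step 5: add edge 0-4 (w=6); MST = {0-3(w=4) 0-4(w=6) 1-4(w=3) 2-4(w=1) 2-5(w=4)}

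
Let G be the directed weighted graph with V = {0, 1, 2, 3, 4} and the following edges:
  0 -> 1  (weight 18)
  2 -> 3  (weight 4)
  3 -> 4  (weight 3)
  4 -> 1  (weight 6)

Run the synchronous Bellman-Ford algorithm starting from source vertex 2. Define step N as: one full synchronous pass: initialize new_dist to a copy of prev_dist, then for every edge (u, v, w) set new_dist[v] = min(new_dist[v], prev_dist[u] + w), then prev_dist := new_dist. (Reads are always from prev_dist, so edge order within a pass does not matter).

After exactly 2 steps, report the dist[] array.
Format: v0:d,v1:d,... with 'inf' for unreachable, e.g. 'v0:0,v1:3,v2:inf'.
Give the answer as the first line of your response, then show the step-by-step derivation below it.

v0:inf,v1:inf,v2:0,v3:4,v4:7

step 1: dist = v0:inf,v1:inf,v2:0,v3:4,v4:inf
step 2: dist = v0:inf,v1:inf,v2:0,v3:4,v4:7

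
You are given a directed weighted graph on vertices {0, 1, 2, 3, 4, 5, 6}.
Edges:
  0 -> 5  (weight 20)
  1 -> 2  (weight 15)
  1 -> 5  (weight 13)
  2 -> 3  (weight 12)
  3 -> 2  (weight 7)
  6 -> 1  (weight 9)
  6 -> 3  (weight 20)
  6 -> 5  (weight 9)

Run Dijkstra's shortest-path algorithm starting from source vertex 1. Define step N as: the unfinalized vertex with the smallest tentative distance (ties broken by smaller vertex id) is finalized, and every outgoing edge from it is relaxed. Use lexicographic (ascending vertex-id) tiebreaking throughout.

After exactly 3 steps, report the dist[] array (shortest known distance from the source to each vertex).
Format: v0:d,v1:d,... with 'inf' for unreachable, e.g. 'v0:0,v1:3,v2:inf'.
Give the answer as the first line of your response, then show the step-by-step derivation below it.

v0:inf,v1:0,v2:15,v3:27,v4:inf,v5:13,v6:inf

step 1: dist = v0:inf,v1:0,v2:15,v3:inf,v4:inf,v5:13,v6:inf
step 2: dist = v0:inf,v1:0,v2:15,v3:inf,v4:inf,v5:13,v6:inf
step 3: dist = v0:inf,v1:0,v2:15,v3:27,v4:inf,v5:13,v6:inf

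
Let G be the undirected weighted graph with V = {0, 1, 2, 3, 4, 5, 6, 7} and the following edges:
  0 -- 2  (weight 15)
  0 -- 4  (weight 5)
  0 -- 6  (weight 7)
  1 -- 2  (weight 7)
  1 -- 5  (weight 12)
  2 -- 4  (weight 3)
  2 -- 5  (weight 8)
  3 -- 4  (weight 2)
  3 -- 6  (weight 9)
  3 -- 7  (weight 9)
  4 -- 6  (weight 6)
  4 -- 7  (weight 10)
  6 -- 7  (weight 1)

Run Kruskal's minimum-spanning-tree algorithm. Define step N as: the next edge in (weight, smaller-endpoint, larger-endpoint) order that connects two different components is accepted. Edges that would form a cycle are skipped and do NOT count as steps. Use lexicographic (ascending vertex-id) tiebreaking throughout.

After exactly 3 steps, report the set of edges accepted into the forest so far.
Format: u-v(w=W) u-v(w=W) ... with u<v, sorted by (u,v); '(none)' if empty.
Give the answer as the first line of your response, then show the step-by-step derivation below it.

2-4(w=3) 3-4(w=2) 6-7(w=1)

step 1: add edge 6-7 (w=1); MST = {6-7(w=1)}
step 2: add edge 3-4 (w=2); MST = {3-4(w=2) 6-7(w=1)}
step 3: add edge 2-4 (w=3); MST = {2-4(w=3) 3-4(w=2) 6-7(w=1)}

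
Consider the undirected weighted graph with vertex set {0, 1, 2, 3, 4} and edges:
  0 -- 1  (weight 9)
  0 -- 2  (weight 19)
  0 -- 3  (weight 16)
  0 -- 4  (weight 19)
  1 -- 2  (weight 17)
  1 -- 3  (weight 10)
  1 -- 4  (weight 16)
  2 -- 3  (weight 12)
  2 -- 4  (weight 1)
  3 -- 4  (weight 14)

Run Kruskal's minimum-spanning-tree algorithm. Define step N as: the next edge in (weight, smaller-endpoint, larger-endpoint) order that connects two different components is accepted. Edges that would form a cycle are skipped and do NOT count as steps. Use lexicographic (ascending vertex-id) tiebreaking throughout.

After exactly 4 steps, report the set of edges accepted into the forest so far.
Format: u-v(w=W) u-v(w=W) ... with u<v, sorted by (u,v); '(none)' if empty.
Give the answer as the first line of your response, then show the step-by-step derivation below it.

0-1(w=9) 1-3(w=10) 2-3(w=12) 2-4(w=1)

step 1: add edge 2-4 (w=1); MST = {2-4(w=1)}
step 2: add edge 0-1 (w=9); MST = {0-1(w=9) 2-4(w=1)}
step 3: add edge 1-3 (w=10); MST = {0-1(w=9) 1-3(w=10) 2-4(w=1)}
step 4: add edge 2-3 (w=12); MST = {0-1(w=9) 1-3(w=10) 2-3(w=12) 2-4(w=1)}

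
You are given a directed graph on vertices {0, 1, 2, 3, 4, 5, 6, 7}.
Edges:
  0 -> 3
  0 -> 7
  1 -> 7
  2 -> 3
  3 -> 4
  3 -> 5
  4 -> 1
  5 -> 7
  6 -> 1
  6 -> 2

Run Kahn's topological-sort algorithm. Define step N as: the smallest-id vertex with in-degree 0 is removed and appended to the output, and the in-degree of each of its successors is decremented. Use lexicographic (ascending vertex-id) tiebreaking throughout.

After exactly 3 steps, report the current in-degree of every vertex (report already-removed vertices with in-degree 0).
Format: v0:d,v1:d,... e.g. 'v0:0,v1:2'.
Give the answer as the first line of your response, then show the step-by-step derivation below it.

v0:0,v1:1,v2:0,v3:0,v4:1,v5:1,v6:0,v7:2

step 1: output 0; order=[0]; indeg=(0,2,1,1,1,1,0,2)
step 2: output 6; order=[0,6]; indeg=(0,1,0,1,1,1,0,2)
step 3: output 2; order=[0,6,2]; indeg=(0,1,0,0,1,1,0,2)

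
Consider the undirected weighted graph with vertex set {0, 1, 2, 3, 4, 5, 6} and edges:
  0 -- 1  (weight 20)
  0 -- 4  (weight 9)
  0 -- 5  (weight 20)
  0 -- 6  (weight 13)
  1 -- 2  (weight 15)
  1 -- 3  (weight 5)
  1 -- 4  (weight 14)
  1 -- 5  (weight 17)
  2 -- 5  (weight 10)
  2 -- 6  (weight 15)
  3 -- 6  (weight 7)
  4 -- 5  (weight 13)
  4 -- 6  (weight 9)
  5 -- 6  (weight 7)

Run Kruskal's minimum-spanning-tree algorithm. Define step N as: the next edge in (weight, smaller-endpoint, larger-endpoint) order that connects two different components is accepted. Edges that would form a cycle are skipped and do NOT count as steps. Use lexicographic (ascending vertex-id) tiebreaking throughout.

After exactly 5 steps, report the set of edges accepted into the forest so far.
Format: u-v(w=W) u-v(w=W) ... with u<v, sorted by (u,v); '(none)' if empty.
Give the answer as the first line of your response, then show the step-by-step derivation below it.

0-4(w=9) 1-3(w=5) 3-6(w=7) 4-6(w=9) 5-6(w=7)

step 1: add edge 1-3 (w=5); MST = {1-3(w=5)}
step 2: add edge 3-6 (w=7); MST = {1-3(w=5) 3-6(w=7)}
step 3: add edge 5-6 (w=7); MST = {1-3(w=5) 3-6(w=7) 5-6(w=7)}
step 4: add edge 0-4 (w=9); MST = {0-4(w=9) 1-3(w=5) 3-6(w=7) 5-6(w=7)}
step 5: add edge 4-6 (w=9); MST = {0-4(w=9) 1-3(w=5) 3-6(w=7) 4-6(w=9) 5-6(w=7)}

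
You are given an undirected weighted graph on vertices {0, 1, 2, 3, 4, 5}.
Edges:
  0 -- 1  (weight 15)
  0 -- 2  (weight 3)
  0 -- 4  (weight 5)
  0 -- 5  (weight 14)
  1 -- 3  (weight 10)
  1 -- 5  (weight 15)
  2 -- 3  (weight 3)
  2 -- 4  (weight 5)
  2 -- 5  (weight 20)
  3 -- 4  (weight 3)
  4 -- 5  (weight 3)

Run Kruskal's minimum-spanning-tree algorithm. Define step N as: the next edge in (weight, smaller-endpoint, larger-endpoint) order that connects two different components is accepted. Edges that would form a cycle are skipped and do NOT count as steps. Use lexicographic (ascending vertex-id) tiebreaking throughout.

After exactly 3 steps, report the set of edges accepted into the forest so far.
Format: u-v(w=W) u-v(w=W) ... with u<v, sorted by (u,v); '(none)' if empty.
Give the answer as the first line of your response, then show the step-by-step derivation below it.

0-2(w=3) 2-3(w=3) 3-4(w=3)

step 1: add edge 0-2 (w=3); MST = {0-2(w=3)}
step 2: add edge 2-3 (w=3); MST = {0-2(w=3) 2-3(w=3)}
step 3: add edge 3-4 (w=3); MST = {0-2(w=3) 2-3(w=3) 3-4(w=3)}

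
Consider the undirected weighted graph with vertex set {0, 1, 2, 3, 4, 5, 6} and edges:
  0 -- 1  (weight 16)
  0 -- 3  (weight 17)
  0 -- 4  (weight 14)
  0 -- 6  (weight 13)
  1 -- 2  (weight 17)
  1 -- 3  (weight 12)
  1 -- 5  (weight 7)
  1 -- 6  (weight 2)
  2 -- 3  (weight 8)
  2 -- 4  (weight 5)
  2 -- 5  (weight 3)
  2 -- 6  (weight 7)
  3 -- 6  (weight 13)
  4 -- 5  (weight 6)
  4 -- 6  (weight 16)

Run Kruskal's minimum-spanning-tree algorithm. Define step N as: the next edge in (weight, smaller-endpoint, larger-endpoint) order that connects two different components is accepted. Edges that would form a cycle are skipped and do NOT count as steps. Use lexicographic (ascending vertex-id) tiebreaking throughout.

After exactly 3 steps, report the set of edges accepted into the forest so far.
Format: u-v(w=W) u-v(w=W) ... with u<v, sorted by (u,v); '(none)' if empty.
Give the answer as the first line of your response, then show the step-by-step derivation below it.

1-6(w=2) 2-4(w=5) 2-5(w=3)

step 1: add edge 1-6 (w=2); MST = {1-6(w=2)}
step 2: add edge 2-5 (w=3); MST = {1-6(w=2) 2-5(w=3)}
step 3: add edge 2-4 (w=5); MST = {1-6(w=2) 2-4(w=5) 2-5(w=3)}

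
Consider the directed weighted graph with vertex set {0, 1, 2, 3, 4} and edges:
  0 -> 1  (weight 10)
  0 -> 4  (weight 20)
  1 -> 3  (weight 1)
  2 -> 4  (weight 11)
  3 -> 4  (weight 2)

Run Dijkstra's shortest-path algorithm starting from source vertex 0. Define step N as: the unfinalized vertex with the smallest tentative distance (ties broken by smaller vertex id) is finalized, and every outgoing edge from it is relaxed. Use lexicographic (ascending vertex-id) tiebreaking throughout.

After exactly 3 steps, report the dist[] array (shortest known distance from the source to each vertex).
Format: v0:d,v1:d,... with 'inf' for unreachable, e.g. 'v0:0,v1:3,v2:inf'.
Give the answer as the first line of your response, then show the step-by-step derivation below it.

v0:0,v1:10,v2:inf,v3:11,v4:13

step 1: dist = v0:0,v1:10,v2:inf,v3:inf,v4:20
step 2: dist = v0:0,v1:10,v2:inf,v3:11,v4:20
step 3: dist = v0:0,v1:10,v2:inf,v3:11,v4:13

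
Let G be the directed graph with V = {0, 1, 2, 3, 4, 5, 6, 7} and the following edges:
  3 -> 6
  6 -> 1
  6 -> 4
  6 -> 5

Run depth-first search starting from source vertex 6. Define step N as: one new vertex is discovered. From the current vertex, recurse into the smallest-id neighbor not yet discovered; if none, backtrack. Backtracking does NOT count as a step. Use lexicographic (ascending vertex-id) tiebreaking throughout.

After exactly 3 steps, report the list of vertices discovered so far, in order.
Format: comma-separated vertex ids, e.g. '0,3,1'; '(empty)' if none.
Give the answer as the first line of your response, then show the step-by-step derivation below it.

6,1,4

step 1: discover 6; path=6; order=6
step 2: discover 1; path=6>1; order=6,1
step 3: discover 4; path=6>4; order=6,1,4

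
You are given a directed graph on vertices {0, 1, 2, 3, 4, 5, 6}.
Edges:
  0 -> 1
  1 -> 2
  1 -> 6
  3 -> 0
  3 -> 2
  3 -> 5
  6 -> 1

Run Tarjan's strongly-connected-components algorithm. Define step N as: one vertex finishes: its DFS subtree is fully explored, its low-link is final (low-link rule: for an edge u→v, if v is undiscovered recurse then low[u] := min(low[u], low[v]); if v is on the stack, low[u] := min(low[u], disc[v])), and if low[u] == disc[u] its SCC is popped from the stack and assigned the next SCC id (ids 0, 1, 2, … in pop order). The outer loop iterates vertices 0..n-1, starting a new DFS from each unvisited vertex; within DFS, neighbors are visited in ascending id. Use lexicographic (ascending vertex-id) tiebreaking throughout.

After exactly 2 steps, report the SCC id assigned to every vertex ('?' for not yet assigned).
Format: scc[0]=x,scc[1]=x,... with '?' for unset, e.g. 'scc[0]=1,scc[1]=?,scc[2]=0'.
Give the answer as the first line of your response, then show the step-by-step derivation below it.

scc[0]=?,scc[1]=?,scc[2]=0,scc[3]=?,scc[4]=?,scc[5]=?,scc[6]=?

step 1: low=(low[0]=0,low[1]=1,low[2]=2,low[3]=?,low[4]=?,low[5]=?,low[6]=?); scc=(scc[0]=?,scc[1]=?,scc[2]=0,scc[3]=?,scc[4]=?,scc[5]=?,scc[6]=?)
step 2: low=(low[0]=0,low[1]=1,low[2]=2,low[3]=?,low[4]=?,low[5]=?,low[6]=1); scc=(scc[0]=?,scc[1]=?,scc[2]=0,scc[3]=?,scc[4]=?,scc[5]=?,scc[6]=?)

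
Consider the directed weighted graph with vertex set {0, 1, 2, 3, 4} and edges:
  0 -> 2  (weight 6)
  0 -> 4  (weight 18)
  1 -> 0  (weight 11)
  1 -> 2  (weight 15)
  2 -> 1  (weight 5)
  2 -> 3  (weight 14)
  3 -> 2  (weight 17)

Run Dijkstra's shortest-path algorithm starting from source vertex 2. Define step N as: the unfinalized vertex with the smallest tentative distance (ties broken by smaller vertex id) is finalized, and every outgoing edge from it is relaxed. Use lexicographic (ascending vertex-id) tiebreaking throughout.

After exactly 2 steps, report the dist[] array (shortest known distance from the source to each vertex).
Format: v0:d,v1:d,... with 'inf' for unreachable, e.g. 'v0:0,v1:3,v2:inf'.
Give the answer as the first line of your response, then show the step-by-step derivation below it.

v0:16,v1:5,v2:0,v3:14,v4:inf

step 1: dist = v0:inf,v1:5,v2:0,v3:14,v4:inf
step 2: dist = v0:16,v1:5,v2:0,v3:14,v4:inf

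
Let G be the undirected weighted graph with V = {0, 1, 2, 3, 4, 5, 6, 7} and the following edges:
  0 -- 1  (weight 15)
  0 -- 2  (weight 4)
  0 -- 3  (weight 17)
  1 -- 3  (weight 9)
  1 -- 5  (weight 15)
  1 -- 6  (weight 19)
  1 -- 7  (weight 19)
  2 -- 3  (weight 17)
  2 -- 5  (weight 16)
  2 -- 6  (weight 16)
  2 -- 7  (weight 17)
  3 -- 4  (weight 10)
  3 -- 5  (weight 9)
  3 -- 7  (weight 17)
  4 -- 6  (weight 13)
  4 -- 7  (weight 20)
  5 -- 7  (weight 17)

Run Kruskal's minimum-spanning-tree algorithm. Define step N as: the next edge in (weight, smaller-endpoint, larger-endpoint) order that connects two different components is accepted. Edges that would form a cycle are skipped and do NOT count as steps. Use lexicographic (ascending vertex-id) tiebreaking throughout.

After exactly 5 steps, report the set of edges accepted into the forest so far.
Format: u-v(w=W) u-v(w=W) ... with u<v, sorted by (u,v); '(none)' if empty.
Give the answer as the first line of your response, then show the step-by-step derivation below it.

0-2(w=4) 1-3(w=9) 3-4(w=10) 3-5(w=9) 4-6(w=13)

step 1: add edge 0-2 (w=4); MST = {0-2(w=4)}
step 2: add edge 1-3 (w=9); MST = {0-2(w=4) 1-3(w=9)}
step 3: add edge 3-5 (w=9); MST = {0-2(w=4) 1-3(w=9) 3-5(w=9)}
step 4: add edge 3-4 (w=10); MST = {0-2(w=4) 1-3(w=9) 3-4(w=10) 3-5(w=9)}
step 5: add edge 4-6 (w=13); MST = {0-2(w=4) 1-3(w=9) 3-4(w=10) 3-5(w=9) 4-6(w=13)}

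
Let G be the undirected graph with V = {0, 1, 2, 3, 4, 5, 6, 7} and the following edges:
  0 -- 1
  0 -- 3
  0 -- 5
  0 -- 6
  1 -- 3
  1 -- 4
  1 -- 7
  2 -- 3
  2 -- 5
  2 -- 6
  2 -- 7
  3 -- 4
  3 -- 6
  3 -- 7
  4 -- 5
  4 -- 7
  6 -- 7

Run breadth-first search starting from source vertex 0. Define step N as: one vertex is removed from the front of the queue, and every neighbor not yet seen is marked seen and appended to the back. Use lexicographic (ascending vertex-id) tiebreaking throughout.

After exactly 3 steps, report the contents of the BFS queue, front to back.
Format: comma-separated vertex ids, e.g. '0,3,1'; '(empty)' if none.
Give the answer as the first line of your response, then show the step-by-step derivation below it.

5,6,4,7,2

step 1: dequeue 0; queue=[1,3,5,6]; order=0
step 2: dequeue 1; queue=[3,5,6,4,7]; order=0,1
step 3: dequeue 3; queue=[5,6,4,7,2]; order=0,1,3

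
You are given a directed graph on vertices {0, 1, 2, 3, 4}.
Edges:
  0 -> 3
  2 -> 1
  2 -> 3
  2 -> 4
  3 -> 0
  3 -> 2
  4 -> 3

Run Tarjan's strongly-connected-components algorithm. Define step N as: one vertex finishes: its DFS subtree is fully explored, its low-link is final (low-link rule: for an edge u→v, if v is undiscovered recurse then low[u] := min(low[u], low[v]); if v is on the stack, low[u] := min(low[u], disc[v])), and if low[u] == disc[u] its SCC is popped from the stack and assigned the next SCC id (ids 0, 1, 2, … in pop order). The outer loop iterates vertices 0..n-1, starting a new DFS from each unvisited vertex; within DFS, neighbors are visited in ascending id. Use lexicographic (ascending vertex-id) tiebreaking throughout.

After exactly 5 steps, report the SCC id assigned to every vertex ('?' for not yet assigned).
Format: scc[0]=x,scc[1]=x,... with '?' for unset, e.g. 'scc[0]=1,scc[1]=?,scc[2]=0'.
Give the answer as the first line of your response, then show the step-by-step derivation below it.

scc[0]=1,scc[1]=0,scc[2]=1,scc[3]=1,scc[4]=1

step 1: low=(low[0]=0,low[1]=3,low[2]=2,low[3]=0,low[4]=?); scc=(scc[0]=?,scc[1]=0,scc[2]=?,scc[3]=?,scc[4]=?)
step 2: low=(low[0]=0,low[1]=3,low[2]=1,low[3]=0,low[4]=1); scc=(scc[0]=?,scc[1]=0,scc[2]=?,scc[3]=?,scc[4]=?)
step 3: low=(low[0]=0,low[1]=3,low[2]=1,low[3]=0,low[4]=1); scc=(scc[0]=?,scc[1]=0,scc[2]=?,scc[3]=?,scc[4]=?)
step 4: low=(low[0]=0,low[1]=3,low[2]=1,low[3]=0,low[4]=1); scc=(scc[0]=?,scc[1]=0,scc[2]=?,scc[3]=?,scc[4]=?)
step 5: low=(low[0]=0,low[1]=3,low[2]=1,low[3]=0,low[4]=1); scc=(scc[0]=1,scc[1]=0,scc[2]=1,scc[3]=1,scc[4]=1)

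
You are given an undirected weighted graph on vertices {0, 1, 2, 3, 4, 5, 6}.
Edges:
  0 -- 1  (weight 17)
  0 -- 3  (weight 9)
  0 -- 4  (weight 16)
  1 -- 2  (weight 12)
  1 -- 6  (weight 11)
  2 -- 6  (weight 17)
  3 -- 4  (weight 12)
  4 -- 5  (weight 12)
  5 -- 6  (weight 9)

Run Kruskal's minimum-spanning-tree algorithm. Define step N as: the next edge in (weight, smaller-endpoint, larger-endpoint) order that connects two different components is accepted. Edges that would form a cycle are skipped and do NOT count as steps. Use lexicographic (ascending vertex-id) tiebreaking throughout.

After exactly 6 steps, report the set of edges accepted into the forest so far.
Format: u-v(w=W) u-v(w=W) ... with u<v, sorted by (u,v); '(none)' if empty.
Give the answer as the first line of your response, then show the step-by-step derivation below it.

0-3(w=9) 1-2(w=12) 1-6(w=11) 3-4(w=12) 4-5(w=12) 5-6(w=9)

step 1: add edge 0-3 (w=9); MST = {0-3(w=9)}
step 2: add edge 5-6 (w=9); MST = {0-3(w=9) 5-6(w=9)}
step 3: add edge 1-6 (w=11); MST = {0-3(w=9) 1-6(w=11) 5-6(w=9)}
step 4: add edge 1-2 (w=12); MST = {0-3(w=9) 1-2(w=12) 1-6(w=11) 5-6(w=9)}
step 5: add edge 3-4 (w=12); MST = {0-3(w=9) 1-2(w=12) 1-6(w=11) 3-4(w=12) 5-6(w=9)}
step 6: add edge 4-5 (w=12); MST = {0-3(w=9) 1-2(w=12) 1-6(w=11) 3-4(w=12) 4-5(w=12) 5-6(w=9)}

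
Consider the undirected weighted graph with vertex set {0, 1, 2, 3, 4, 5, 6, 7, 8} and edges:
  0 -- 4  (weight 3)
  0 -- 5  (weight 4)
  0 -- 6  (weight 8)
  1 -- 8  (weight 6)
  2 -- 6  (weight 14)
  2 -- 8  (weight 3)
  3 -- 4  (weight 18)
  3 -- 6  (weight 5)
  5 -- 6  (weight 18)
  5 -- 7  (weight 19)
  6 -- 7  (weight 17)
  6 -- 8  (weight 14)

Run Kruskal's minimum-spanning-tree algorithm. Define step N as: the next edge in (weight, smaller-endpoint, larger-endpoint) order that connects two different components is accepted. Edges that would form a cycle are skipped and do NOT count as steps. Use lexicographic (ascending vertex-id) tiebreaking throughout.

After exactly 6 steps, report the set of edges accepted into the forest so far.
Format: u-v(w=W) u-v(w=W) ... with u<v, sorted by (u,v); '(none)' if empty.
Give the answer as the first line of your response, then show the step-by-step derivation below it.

0-4(w=3) 0-5(w=4) 0-6(w=8) 1-8(w=6) 2-8(w=3) 3-6(w=5)

step 1: add edge 0-4 (w=3); MST = {0-4(w=3)}
step 2: add edge 2-8 (w=3); MST = {0-4(w=3) 2-8(w=3)}
step 3: add edge 0-5 (w=4); MST = {0-4(w=3) 0-5(w=4) 2-8(w=3)}
step 4: add edge 3-6 (w=5); MST = {0-4(w=3) 0-5(w=4) 2-8(w=3) 3-6(w=5)}
step 5: add edge 1-8 (w=6); MST = {0-4(w=3) 0-5(w=4) 1-8(w=6) 2-8(w=3) 3-6(w=5)}
step 6: add edge 0-6 (w=8); MST = {0-4(w=3) 0-5(w=4) 0-6(w=8) 1-8(w=6) 2-8(w=3) 3-6(w=5)}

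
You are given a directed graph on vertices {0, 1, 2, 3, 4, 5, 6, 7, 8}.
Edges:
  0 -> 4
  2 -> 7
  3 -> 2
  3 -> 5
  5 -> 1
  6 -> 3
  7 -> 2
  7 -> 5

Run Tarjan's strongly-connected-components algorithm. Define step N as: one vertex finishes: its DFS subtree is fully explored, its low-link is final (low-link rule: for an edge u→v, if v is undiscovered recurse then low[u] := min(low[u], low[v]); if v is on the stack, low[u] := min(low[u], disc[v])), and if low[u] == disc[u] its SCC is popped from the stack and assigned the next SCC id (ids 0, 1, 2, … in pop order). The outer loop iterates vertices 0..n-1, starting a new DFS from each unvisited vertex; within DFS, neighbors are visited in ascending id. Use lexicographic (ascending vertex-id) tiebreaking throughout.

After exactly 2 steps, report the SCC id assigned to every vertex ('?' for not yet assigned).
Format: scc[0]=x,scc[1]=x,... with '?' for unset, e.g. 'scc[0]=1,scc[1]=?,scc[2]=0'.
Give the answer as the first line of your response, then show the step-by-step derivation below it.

scc[0]=1,scc[1]=?,scc[2]=?,scc[3]=?,scc[4]=0,scc[5]=?,scc[6]=?,scc[7]=?,scc[8]=?

step 1: low=(low[0]=0,low[1]=?,low[2]=?,low[3]=?,low[4]=1,low[5]=?,low[6]=?,low[7]=?,low[8]=?); scc=(scc[0]=?,scc[1]=?,scc[2]=?,scc[3]=?,scc[4]=0,scc[5]=?,scc[6]=?,scc[7]=?,scc[8]=?)
step 2: low=(low[0]=0,low[1]=?,low[2]=?,low[3]=?,low[4]=1,low[5]=?,low[6]=?,low[7]=?,low[8]=?); scc=(scc[0]=1,scc[1]=?,scc[2]=?,scc[3]=?,scc[4]=0,scc[5]=?,scc[6]=?,scc[7]=?,scc[8]=?)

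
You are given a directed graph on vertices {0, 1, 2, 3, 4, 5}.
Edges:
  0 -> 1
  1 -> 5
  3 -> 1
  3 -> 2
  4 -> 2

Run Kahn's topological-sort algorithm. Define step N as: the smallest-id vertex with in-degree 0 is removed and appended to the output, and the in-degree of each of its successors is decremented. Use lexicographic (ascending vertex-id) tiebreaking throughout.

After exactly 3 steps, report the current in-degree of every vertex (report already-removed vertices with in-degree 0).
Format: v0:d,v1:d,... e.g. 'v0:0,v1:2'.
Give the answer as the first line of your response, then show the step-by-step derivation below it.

v0:0,v1:0,v2:1,v3:0,v4:0,v5:0

step 1: output 0; order=[0]; indeg=(0,1,2,0,0,1)
step 2: output 3; order=[0,3]; indeg=(0,0,1,0,0,1)
step 3: output 1; order=[0,3,1]; indeg=(0,0,1,0,0,0)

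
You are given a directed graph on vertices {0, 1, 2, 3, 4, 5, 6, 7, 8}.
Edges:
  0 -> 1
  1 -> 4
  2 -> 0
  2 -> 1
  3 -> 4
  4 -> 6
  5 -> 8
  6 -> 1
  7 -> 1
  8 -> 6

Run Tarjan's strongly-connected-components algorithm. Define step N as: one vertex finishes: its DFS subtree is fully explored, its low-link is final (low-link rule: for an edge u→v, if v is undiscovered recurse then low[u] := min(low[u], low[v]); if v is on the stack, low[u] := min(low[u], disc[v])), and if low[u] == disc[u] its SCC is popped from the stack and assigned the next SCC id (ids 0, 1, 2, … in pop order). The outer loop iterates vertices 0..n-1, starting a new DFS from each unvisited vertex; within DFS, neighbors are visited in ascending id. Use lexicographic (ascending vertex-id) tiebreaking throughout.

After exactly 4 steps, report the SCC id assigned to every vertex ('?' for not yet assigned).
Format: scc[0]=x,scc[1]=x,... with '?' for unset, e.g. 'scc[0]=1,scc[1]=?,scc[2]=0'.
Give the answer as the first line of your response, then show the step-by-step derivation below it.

scc[0]=1,scc[1]=0,scc[2]=?,scc[3]=?,scc[4]=0,scc[5]=?,scc[6]=0,scc[7]=?,scc[8]=?

step 1: low=(low[0]=0,low[1]=1,low[2]=?,low[3]=?,low[4]=2,low[5]=?,low[6]=1,low[7]=?,low[8]=?); scc=(scc[0]=?,scc[1]=?,scc[2]=?,scc[3]=?,scc[4]=?,scc[5]=?,scc[6]=?,scc[7]=?,scc[8]=?)
step 2: low=(low[0]=0,low[1]=1,low[2]=?,low[3]=?,low[4]=1,low[5]=?,low[6]=1,low[7]=?,low[8]=?); scc=(scc[0]=?,scc[1]=?,scc[2]=?,scc[3]=?,scc[4]=?,scc[5]=?,scc[6]=?,scc[7]=?,scc[8]=?)
step 3: low=(low[0]=0,low[1]=1,low[2]=?,low[3]=?,low[4]=1,low[5]=?,low[6]=1,low[7]=?,low[8]=?); scc=(scc[0]=?,scc[1]=0,scc[2]=?,scc[3]=?,scc[4]=0,scc[5]=?,scc[6]=0,scc[7]=?,scc[8]=?)
step 4: low=(low[0]=0,low[1]=1,low[2]=?,low[3]=?,low[4]=1,low[5]=?,low[6]=1,low[7]=?,low[8]=?); scc=(scc[0]=1,scc[1]=0,scc[2]=?,scc[3]=?,scc[4]=0,scc[5]=?,scc[6]=0,scc[7]=?,scc[8]=?)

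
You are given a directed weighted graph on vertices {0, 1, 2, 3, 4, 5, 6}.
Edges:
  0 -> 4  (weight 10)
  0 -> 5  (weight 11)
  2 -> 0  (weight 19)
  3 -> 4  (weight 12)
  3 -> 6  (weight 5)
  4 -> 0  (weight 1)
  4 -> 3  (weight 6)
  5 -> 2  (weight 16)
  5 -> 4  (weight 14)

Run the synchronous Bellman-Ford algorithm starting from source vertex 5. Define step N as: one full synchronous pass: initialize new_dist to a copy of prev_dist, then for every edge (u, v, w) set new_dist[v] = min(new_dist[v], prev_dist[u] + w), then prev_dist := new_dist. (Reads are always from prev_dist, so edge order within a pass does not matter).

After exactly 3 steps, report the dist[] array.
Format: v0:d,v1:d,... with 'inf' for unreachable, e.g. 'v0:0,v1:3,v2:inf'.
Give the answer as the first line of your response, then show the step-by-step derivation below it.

v0:15,v1:inf,v2:16,v3:20,v4:14,v5:0,v6:25

step 1: dist = v0:inf,v1:inf,v2:16,v3:inf,v4:14,v5:0,v6:inf
step 2: dist = v0:15,v1:inf,v2:16,v3:20,v4:14,v5:0,v6:inf
step 3: dist = v0:15,v1:inf,v2:16,v3:20,v4:14,v5:0,v6:25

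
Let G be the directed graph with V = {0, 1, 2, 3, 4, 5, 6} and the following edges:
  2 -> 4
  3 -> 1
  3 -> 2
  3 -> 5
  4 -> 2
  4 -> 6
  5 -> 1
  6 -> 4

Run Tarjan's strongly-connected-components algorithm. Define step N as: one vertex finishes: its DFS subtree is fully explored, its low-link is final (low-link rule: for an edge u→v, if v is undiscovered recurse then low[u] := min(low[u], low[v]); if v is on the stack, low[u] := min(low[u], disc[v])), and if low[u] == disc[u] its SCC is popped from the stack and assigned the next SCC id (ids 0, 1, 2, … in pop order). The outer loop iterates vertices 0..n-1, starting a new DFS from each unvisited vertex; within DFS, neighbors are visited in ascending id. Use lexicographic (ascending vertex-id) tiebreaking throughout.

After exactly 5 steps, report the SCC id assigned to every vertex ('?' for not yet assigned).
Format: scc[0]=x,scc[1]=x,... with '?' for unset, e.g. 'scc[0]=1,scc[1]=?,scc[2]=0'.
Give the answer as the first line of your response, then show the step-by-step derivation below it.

scc[0]=0,scc[1]=1,scc[2]=2,scc[3]=?,scc[4]=2,scc[5]=?,scc[6]=2

step 1: low=(low[0]=0,low[1]=?,low[2]=?,low[3]=?,low[4]=?,low[5]=?,low[6]=?); scc=(scc[0]=0,scc[1]=?,scc[2]=?,scc[3]=?,scc[4]=?,scc[5]=?,scc[6]=?)
step 2: low=(low[0]=0,low[1]=1,low[2]=?,low[3]=?,low[4]=?,low[5]=?,low[6]=?); scc=(scc[0]=0,scc[1]=1,scc[2]=?,scc[3]=?,scc[4]=?,scc[5]=?,scc[6]=?)
step 3: low=(low[0]=0,low[1]=1,low[2]=2,low[3]=?,low[4]=2,low[5]=?,low[6]=3); scc=(scc[0]=0,scc[1]=1,scc[2]=?,scc[3]=?,scc[4]=?,scc[5]=?,scc[6]=?)
step 4: low=(low[0]=0,low[1]=1,low[2]=2,low[3]=?,low[4]=2,low[5]=?,low[6]=3); scc=(scc[0]=0,scc[1]=1,scc[2]=?,scc[3]=?,scc[4]=?,scc[5]=?,scc[6]=?)
step 5: low=(low[0]=0,low[1]=1,low[2]=2,low[3]=?,low[4]=2,low[5]=?,low[6]=3); scc=(scc[0]=0,scc[1]=1,scc[2]=2,scc[3]=?,scc[4]=2,scc[5]=?,scc[6]=2)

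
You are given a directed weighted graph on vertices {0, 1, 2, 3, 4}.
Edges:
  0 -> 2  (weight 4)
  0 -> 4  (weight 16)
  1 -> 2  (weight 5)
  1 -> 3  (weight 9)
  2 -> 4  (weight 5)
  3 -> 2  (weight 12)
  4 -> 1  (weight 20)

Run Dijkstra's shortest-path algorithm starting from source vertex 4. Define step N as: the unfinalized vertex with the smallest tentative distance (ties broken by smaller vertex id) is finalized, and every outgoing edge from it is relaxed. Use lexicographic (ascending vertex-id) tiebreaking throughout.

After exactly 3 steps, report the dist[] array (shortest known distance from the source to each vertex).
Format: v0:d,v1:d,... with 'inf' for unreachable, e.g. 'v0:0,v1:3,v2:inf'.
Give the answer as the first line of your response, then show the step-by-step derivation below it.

v0:inf,v1:20,v2:25,v3:29,v4:0

step 1: dist = v0:inf,v1:20,v2:inf,v3:inf,v4:0
step 2: dist = v0:inf,v1:20,v2:25,v3:29,v4:0
step 3: dist = v0:inf,v1:20,v2:25,v3:29,v4:0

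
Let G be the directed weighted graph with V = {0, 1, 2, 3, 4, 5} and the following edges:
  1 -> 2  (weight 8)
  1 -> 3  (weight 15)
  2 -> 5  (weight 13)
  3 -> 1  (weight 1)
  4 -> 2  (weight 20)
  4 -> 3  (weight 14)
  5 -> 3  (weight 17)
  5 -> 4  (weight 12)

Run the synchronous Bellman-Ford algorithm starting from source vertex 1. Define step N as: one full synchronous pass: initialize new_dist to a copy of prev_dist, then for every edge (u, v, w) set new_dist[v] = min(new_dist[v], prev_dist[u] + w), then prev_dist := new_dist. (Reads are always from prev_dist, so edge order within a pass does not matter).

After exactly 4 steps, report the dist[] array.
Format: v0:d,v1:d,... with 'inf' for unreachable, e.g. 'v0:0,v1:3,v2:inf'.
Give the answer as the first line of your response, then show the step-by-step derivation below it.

v0:inf,v1:0,v2:8,v3:15,v4:33,v5:21

step 1: dist = v0:inf,v1:0,v2:8,v3:15,v4:inf,v5:inf
step 2: dist = v0:inf,v1:0,v2:8,v3:15,v4:inf,v5:21
step 3: dist = v0:inf,v1:0,v2:8,v3:15,v4:33,v5:21
step 4: dist = v0:inf,v1:0,v2:8,v3:15,v4:33,v5:21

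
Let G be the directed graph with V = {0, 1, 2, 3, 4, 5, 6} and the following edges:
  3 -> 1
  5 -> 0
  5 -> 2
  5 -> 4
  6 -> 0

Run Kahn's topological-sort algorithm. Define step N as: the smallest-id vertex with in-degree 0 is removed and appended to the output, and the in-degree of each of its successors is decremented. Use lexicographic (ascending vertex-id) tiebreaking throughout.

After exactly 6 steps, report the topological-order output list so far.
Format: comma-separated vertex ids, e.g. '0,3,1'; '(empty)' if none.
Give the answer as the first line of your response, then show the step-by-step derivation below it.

3,1,5,2,4,6

step 1: output 3; order=[3]; indeg=(2,0,1,0,1,0,0)
step 2: output 1; order=[3,1]; indeg=(2,0,1,0,1,0,0)
step 3: output 5; order=[3,1,5]; indeg=(1,0,0,0,0,0,0)
step 4: output 2; order=[3,1,5,2]; indeg=(1,0,0,0,0,0,0)
step 5: output 4; order=[3,1,5,2,4]; indeg=(1,0,0,0,0,0,0)
step 6: output 6; order=[3,1,5,2,4,6]; indeg=(0,0,0,0,0,0,0)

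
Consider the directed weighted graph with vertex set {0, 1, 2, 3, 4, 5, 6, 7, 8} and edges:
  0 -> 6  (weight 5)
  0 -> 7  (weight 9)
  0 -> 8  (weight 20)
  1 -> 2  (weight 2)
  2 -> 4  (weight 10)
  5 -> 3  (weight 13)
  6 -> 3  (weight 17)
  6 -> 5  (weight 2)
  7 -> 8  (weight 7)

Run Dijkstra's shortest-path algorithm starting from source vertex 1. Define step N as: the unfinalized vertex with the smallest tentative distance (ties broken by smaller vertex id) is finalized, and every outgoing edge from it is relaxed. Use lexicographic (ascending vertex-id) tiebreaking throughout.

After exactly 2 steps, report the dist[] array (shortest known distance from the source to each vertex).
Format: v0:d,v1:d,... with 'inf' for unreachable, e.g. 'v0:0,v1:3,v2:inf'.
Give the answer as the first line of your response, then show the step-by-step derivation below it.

v0:inf,v1:0,v2:2,v3:inf,v4:12,v5:inf,v6:inf,v7:inf,v8:inf

step 1: dist = v0:inf,v1:0,v2:2,v3:inf,v4:inf,v5:inf,v6:inf,v7:inf,v8:inf
step 2: dist = v0:inf,v1:0,v2:2,v3:inf,v4:12,v5:inf,v6:inf,v7:inf,v8:inf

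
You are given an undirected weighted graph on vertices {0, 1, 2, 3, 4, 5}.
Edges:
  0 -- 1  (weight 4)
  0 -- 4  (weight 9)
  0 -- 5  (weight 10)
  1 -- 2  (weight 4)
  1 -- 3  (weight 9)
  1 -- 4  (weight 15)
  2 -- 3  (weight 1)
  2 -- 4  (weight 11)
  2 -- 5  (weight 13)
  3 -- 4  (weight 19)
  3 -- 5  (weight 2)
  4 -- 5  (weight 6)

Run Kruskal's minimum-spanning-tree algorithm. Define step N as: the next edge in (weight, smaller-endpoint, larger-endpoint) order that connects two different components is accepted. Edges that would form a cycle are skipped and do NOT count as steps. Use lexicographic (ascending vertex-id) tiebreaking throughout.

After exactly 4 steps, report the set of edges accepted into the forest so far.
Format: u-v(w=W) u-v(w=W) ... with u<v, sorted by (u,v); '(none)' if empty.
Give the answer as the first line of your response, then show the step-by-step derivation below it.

0-1(w=4) 1-2(w=4) 2-3(w=1) 3-5(w=2)

step 1: add edge 2-3 (w=1); MST = {2-3(w=1)}
step 2: add edge 3-5 (w=2); MST = {2-3(w=1) 3-5(w=2)}
step 3: add edge 0-1 (w=4); MST = {0-1(w=4) 2-3(w=1) 3-5(w=2)}
step 4: add edge 1-2 (w=4); MST = {0-1(w=4) 1-2(w=4) 2-3(w=1) 3-5(w=2)}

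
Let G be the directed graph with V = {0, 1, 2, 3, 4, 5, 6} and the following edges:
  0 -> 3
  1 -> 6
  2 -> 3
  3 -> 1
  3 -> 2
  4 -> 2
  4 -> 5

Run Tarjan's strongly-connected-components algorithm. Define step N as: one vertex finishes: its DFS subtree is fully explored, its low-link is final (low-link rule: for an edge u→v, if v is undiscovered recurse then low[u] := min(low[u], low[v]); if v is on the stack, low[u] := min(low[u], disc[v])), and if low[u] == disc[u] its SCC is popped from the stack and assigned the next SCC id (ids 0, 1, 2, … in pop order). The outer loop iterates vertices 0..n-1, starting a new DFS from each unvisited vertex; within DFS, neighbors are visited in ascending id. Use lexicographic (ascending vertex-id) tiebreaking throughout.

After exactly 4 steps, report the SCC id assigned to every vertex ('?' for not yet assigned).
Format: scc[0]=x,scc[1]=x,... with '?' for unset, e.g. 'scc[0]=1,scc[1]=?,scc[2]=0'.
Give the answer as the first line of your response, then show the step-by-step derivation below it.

scc[0]=?,scc[1]=1,scc[2]=2,scc[3]=2,scc[4]=?,scc[5]=?,scc[6]=0

step 1: low=(low[0]=0,low[1]=2,low[2]=?,low[3]=1,low[4]=?,low[5]=?,low[6]=3); scc=(scc[0]=?,scc[1]=?,scc[2]=?,scc[3]=?,scc[4]=?,scc[5]=?,scc[6]=0)
step 2: low=(low[0]=0,low[1]=2,low[2]=?,low[3]=1,low[4]=?,low[5]=?,low[6]=3); scc=(scc[0]=?,scc[1]=1,scc[2]=?,scc[3]=?,scc[4]=?,scc[5]=?,scc[6]=0)
step 3: low=(low[0]=0,low[1]=2,low[2]=1,low[3]=1,low[4]=?,low[5]=?,low[6]=3); scc=(scc[0]=?,scc[1]=1,scc[2]=?,scc[3]=?,scc[4]=?,scc[5]=?,scc[6]=0)
step 4: low=(low[0]=0,low[1]=2,low[2]=1,low[3]=1,low[4]=?,low[5]=?,low[6]=3); scc=(scc[0]=?,scc[1]=1,scc[2]=2,scc[3]=2,scc[4]=?,scc[5]=?,scc[6]=0)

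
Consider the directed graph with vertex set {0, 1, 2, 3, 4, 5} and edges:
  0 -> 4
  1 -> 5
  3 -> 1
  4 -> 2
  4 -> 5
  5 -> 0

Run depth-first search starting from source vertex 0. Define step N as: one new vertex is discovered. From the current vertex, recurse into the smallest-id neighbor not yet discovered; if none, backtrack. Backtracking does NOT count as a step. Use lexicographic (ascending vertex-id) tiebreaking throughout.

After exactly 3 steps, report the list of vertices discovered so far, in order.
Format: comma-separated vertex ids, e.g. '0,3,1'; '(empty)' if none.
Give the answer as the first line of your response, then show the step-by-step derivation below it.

0,4,2

step 1: discover 0; path=0; order=0
step 2: discover 4; path=0>4; order=0,4
step 3: discover 2; path=0>4>2; order=0,4,2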